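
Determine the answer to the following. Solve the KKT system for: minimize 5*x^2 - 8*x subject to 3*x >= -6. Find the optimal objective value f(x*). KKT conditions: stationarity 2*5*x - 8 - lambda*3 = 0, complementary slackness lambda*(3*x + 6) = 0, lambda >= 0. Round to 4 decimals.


Step 1: Try lambda = 0 (constraint inactive).
Stationarity: 2*5*x - 8 = 0
x* = 8/(2*5) = 0.8
Check constraint: 3*0.8 = 2.4 >= -6 -- satisfied.
Step 2: Compute optimal value.
f(x*) = 5*0.8^2 - 8*0.8 = -3.2


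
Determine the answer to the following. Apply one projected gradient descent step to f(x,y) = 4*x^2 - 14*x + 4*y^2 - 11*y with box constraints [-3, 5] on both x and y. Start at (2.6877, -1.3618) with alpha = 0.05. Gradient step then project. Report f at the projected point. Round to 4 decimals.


Step 1: Compute gradient at (2.6877, -1.3618).
grad_x = 2*4*2.6877 - 14 = 7.5016
grad_y = 2*4*-1.3618 - 11 = -21.8944
Step 2: Gradient step.
x_raw = 2.6877 - 0.05*7.5016 = 2.3126
y_raw = -1.3618 - 0.05*-21.8944 = -0.2671
Step 3: Project onto [-3, 5].
x_proj = clip(2.3126) = 2.3126
y_proj = clip(-0.2671) = -0.2671
Step 4: Evaluate f.
f(2.3126, -0.2671) = -7.7606


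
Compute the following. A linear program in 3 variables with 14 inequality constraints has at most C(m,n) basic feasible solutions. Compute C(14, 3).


Each vertex corresponds to some choice of n active constraints out of m, so the number of vertices is at most C(m, n) = m! / (n!(m-n)!).
m = 14, n = 3
Numerator: 14 * 13 * 12
Denominator: 3! = 6
C(14, 3) = 364


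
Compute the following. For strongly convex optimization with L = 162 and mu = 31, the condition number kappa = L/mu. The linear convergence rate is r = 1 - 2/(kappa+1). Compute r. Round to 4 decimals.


Step 1: Compute the condition number.
kappa = L/mu = 162/31 = 5.2258
Step 2: Compute the convergence rate.
r = 1 - 2/(kappa + 1) = 1 - 2*mu/(L + mu) = (L - mu)/(L + mu) = 131/193 = 0.6788


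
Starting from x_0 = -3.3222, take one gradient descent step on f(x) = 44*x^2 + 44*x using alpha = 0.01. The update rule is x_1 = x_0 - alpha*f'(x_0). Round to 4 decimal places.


We compute the gradient at x_0 and apply the update.
f'(x) = 88*x + 44
f'(-3.3222) = 88*-3.3222 + 44 = -248.3536
x_1 = -3.3222 - 0.01*-248.3536 = -0.8387


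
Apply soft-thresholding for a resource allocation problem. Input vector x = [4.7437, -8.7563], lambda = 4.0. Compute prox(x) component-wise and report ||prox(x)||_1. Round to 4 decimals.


Soft-thresholding with lambda = 4.0:
prox(4.7437) = sign(4.7437)*max(|4.7437| - 4.0, 0) = 0.7437
prox(-8.7563) = sign(-8.7563)*max(|-8.7563| - 4.0, 0) = -4.7563
prox(x) = [0.7437, -4.7563]
||prox(x)||_1 = 0.7437 + 4.7563 = 5.5


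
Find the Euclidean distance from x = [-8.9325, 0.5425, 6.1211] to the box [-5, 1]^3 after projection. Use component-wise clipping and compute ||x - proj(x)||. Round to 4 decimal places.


Project each component onto [-5, 1].
clip(-8.9325) = -5.0, clip(0.5425) = 0.5425, clip(6.1211) = 1.0
Projection = [-5.0, 0.5425, 1.0]
Squared diffs: [15.4646, 0.0, 26.2257]
Distance = sqrt(41.6903) = 6.4568


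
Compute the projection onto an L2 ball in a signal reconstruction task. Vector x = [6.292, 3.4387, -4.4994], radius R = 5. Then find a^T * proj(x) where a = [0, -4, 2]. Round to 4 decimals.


Step 1: Compute ||x|| (intermediates to 6 decimals).
||x|| = sqrt(6.292^2 + 3.4387^2 + (-4.4994)^2) = 8.465136
Step 2: Project.
Since ||x|| > R, scale = R/||x|| = 5/8.465136 = 0.590658, proj(x) = scale * x
proj(x) = [3.71642, 2.031096, -2.657607]
Step 3: Dot product.
a^T * proj(x) = 0*3.71642 - 4*2.031096 + 2*(-2.657607) = -13.4396


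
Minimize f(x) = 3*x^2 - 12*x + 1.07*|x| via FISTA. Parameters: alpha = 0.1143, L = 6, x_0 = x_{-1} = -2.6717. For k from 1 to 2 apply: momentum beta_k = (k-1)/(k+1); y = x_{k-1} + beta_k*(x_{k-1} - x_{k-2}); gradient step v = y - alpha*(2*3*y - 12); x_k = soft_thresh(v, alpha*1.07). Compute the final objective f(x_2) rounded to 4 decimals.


FISTA on f(x) = 3*x^2 - 12*x + 1.07*|x|
L = 6, alpha = 0.1143
Iteration 1: beta = 0.0, y = -2.6717 + 0.0*(-2.6717 + 2.6717) = -2.6717
  grad(y) = -28.0302, v = y - alpha*grad = 0.5322
  prox(v) = soft_thresh(0.5322, 0.1223) = 0.4099
Iteration 2: beta = 0.3333, y = 0.4099 + 0.3333*(0.4099 + 2.6717) = 1.437
  grad(y) = -3.3778, v = y - alpha*grad = 1.8231
  prox(v) = soft_thresh(1.8231, 0.1223) = 1.7008
f(x_2) = 3*1.7008^2 - 12*1.7008 + 1.07*|1.7008| = -9.9116


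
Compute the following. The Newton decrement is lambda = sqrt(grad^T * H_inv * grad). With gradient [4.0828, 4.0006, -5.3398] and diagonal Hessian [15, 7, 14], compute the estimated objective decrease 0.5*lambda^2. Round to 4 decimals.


Step 1: H is diagonal, so H^(-1) * g = [0.2722, 0.5715, -0.3814].
Step 2: g^T H^(-1) g = sum_i g_i^2 / H_ii
  = (4.0828)^2/15 + (4.0006)^2/7 + (-5.3398)^2/14
  = 1.1113 + 2.2864 + 2.0367 = 5.4344
Step 3: Objective decrease = 0.5 * g^T H^(-1) g = 2.7172


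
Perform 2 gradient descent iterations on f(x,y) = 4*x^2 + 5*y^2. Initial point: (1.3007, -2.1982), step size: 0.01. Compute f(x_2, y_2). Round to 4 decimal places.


Gradient descent on f(x,y) = 4*x^2 + 5*y^2.
Starting point: (1.3007, -2.1982), alpha = 0.01
Step 1: grad_x = 2*4*1.3007 = 10.4056, grad_y = 2*5*-2.1982 = -21.982
  x_1 = 1.3007 - 0.01*10.4056 = 1.1966
  y_1 = -2.1982 - 0.01*-21.982 = -1.9784
Step 2: grad_x = 2*4*1.1966 = 9.5732, grad_y = 2*5*-1.9784 = -19.7838
  x_2 = 1.1966 - 0.01*9.5732 = 1.1009
  y_2 = -1.9784 - 0.01*-19.7838 = -1.7805
f(1.1009, -1.7805) = 4*1.1009^2 + 5*(-1.7805)^2 = 20.6997


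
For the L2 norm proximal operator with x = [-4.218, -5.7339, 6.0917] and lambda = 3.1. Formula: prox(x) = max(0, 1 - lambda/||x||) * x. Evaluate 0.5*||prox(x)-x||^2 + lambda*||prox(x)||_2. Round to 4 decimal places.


Step 1: Compute ||x||.
||x|| = 9.369
Step 2: Compute scaling factor.
scale = max(0, 1 - 3.1/9.369) = 0.6691
Step 3: prox(x) = [-2.8224, -3.8367, 4.0761]
||prox(x)|| = 6.269
Step 4: Proximal objective.
0.5*||prox-x||^2 = 4.805
lambda*||prox|| = 19.4339
Total = 24.2389


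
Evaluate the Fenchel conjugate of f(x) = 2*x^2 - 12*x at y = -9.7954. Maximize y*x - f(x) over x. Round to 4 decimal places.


f*(y) = sup_x {y*x - a*x^2 - b*x} = sup_x {(y-b)*x - a*x^2}
FOC: (y - b) - 2a*x = 0 => x* = (y - b)/(2a)
x* = (-9.7954 + 12)/(2*2) = 0.5512
f*(-9.7954) = (y-b)^2/(4a) = (-9.7954 + 12)^2/(4*2)
= 4.8603/8 = 0.6075


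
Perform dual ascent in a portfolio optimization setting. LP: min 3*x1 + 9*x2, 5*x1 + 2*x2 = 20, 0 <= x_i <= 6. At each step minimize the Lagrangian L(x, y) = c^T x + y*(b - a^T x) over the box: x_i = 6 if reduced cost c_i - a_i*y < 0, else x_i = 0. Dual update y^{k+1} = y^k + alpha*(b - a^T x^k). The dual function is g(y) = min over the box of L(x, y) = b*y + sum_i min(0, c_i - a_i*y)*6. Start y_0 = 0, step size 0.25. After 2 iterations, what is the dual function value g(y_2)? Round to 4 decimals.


Dual ascent for LP: min 3*x1 + 9*x2, 5*x1 + 2*x2 = 20, 0 <= x_i <= 6
Step 1: y^k = 0.0, reduced costs: (3.0, 9.0)
  x^k = (0.0, 0.0), subgradient = b - a^T x = 20.0
  y^{k+1} = 0.0 + 0.25*20.0 = 5.0
Step 2: y^k = 5.0, reduced costs: (-22.0, -1.0)
  x^k = (6.0, 6.0), subgradient = b - a^T x = -22.0
  y^{k+1} = 5.0 + 0.25*-22.0 = -0.5
Dual objective at y_2 = -0.5: reduced costs (5.5, 10.0), box minimizer x = (0.0, 0.0)
g(y_2) = b*y + (c1 - a1*y)*x1 + (c2 - a2*y)*x2 = 20*(-0.5) + 5.5*0.0 + 10.0*0.0 = -10.0 + 0.0 + 0.0 = -10.0


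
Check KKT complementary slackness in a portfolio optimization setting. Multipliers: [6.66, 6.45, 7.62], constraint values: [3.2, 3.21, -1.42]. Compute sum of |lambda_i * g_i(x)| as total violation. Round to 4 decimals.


KKT complementary slackness check:
lambda_1 * g_1 = 6.66 * 3.2 = 21.312
lambda_2 * g_2 = 6.45 * 3.21 = 20.7045
lambda_3 * g_3 = 7.62 * -1.42 = -10.8204
Total violation = 21.312 + 20.7045 + 10.8204 = 52.8369


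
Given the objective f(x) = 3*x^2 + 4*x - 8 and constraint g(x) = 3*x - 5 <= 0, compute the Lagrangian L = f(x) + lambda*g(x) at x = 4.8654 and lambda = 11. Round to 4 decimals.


Step 1: Evaluate f(x).
f(4.8654) = 3*4.8654^2 + 4*4.8654 - 8 = 82.478
Step 2: Evaluate g(x).
g(4.8654) = 3*4.8654 - 5 = 9.5962
Step 3: Compute Lagrangian.
L = 82.478 + 11*9.5962 = 188.0362


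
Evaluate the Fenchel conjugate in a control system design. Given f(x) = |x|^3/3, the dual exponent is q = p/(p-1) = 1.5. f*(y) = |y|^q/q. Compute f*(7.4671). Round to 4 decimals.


The conjugate exponent q satisfies 1/p + 1/q = 1.
p = 3, so q = 3/(3 - 1) = 1.5
|y|^q = 7.4671^1.5 = 20.4046
f*(7.4671) = 20.4046 / 1.5 = 13.6031


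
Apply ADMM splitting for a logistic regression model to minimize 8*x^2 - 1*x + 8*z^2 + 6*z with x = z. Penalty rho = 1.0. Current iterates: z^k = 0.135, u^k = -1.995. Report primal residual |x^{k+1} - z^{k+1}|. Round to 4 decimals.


ADMM iteration with rho = 1.0, z^k = 0.135, u^k = -1.995
Step 1: x-update.
Minimize 8*x^2 - 1*x + (1.0/2)*(x - 0.135 - 1.995)^2
FOC: (2*8 + 1.0)*x = 1 + 1.0*(0.135 + 1.995)
x^{k+1} = 0.1841
Step 2: z-update.
Minimize 8*z^2 + 6*z + (1.0/2)*(0.1841 - z - 1.995)^2
FOC: (2*8 + 1.0)*z = -6 + 1.0*(0.1841 - 1.995)
z^{k+1} = -0.4595
Step 3: u-update.
u^{k+1} = -1.995 + 0.1841 + 0.4595 = -1.3514
Step 4: Primal residual = |0.1841 + 0.4595| = 0.6436


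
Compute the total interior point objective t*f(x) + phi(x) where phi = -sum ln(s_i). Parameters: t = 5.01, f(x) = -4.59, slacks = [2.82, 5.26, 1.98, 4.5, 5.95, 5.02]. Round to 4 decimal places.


Step 1: Compute log-barrier.
ln values: [1.0367, 1.6601, 0.6831, 1.5041, 1.7834, 1.6134]
phi = -(1.0367 + 1.6601 + 0.6831 + 1.5041 + 1.7834 + 1.6134) = -8.2809
Step 2: Compute augmented objective.
t*f(x) = 5.01*-4.59 = -22.9959
Total = -22.9959 - 8.2809 = -31.2768


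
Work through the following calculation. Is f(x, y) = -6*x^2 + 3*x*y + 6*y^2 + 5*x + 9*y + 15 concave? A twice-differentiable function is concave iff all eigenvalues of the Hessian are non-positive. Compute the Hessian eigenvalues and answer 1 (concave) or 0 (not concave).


The Hessian of f(x,y) = -6*x^2 + 3*x*y + 6*y^2 + 5*x + 9*y + 15 is:
H = [[-12, 3], [3, 12]]
Trace = -12 + 12 = 0
Determinant = -12*12 - (3)^2 = -153
Discriminant = (0)^2 - 4*-153 = 612.0
Eigenvalues: lambda_1 = -12.3693, lambda_2 = 12.3693
The function is not concave.

0


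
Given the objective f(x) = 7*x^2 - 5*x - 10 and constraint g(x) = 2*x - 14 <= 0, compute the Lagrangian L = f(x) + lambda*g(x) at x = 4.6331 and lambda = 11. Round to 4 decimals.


Step 1: Evaluate f(x).
f(4.6331) = 7*4.6331^2 - 5*4.6331 - 10 = 117.0938
Step 2: Evaluate g(x).
g(4.6331) = 2*4.6331 - 14 = -4.7338
Step 3: Compute Lagrangian.
L = 117.0938 + 11*-4.7338 = 65.022


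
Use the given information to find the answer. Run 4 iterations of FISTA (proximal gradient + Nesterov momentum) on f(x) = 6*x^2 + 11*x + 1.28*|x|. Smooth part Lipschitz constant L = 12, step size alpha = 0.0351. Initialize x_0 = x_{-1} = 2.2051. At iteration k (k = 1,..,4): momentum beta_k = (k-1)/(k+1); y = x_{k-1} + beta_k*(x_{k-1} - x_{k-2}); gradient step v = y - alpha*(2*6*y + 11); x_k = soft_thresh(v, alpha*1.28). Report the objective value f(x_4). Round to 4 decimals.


FISTA on f(x) = 6*x^2 + 11*x + 1.28*|x|
L = 12, alpha = 0.0351
Iteration 1: beta = 0.0, y = 2.2051 + 0.0*(2.2051 - 2.2051) = 2.2051
  grad(y) = 37.4612, v = y - alpha*grad = 0.8902
  prox(v) = soft_thresh(0.8902, 0.0449) = 0.8453
Iteration 2: beta = 0.3333, y = 0.8453 + 0.3333*(0.8453 - 2.2051) = 0.392
  grad(y) = 15.7041, v = y - alpha*grad = -0.1592
  prox(v) = soft_thresh(-0.1592, 0.0449) = -0.1143
Iteration 3: beta = 0.5, y = -0.1143 + 0.5*(-0.1143 - 0.8453) = -0.5941
  grad(y) = 3.8713, v = y - alpha*grad = -0.7299
  prox(v) = soft_thresh(-0.7299, 0.0449) = -0.685
Iteration 4: beta = 0.6, y = -0.685 + 0.6*(-0.685 + 0.1143) = -1.0275
  grad(y) = -1.3294, v = y - alpha*grad = -0.9808
  prox(v) = soft_thresh(-0.9808, 0.0449) = -0.9359
f(x_4) = 6*(-0.9359)^2 + 11*(-0.9359) + 1.28*|-0.9359| = -3.8416


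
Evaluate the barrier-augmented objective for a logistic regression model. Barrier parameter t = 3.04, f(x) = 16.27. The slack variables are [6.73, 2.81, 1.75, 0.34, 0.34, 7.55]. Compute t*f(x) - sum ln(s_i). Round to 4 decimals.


Step 1: Compute log-barrier.
ln values: [1.9066, 1.0332, 0.5596, -1.0788, -1.0788, 2.0215]
phi = -(1.9066 + 1.0332 + 0.5596 - 1.0788 - 1.0788 + 2.0215) = -3.3633
Step 2: Compute augmented objective.
t*f(x) = 3.04*16.27 = 49.4608
Total = 49.4608 - 3.3633 = 46.0975


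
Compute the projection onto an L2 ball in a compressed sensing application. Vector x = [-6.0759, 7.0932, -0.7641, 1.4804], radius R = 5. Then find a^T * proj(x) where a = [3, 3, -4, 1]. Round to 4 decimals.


Step 1: Compute ||x|| (intermediates to 6 decimals).
||x|| = sqrt((-6.0759)^2 + 7.0932^2 + (-0.7641)^2 + 1.4804^2) = 9.487122
Step 2: Project.
Since ||x|| > R, scale = R/||x|| = 5/9.487122 = 0.52703, proj(x) = scale * x
proj(x) = [-3.202182, 3.738329, -0.402704, 0.780215]
Step 3: Dot product.
a^T * proj(x) = 3*(-3.202182) + 3*3.738329 - 4*(-0.402704) + 1*0.780215 = 3.9995


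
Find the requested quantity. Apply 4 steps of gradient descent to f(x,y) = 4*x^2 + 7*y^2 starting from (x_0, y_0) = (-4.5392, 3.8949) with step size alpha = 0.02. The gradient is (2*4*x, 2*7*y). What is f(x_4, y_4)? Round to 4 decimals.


Gradient descent on f(x,y) = 4*x^2 + 7*y^2.
Starting point: (-4.5392, 3.8949), alpha = 0.02
Step 1: grad_x = 2*4*-4.5392 = -36.3136, grad_y = 2*7*3.8949 = 54.5286
  x_1 = -4.5392 - 0.02*-36.3136 = -3.8129
  y_1 = 3.8949 - 0.02*54.5286 = 2.8043
Step 2: grad_x = 2*4*-3.8129 = -30.5034, grad_y = 2*7*2.8043 = 39.2606
  x_2 = -3.8129 - 0.02*-30.5034 = -3.2029
  y_2 = 2.8043 - 0.02*39.2606 = 2.0191
Step 3: grad_x = 2*4*-3.2029 = -25.6229, grad_y = 2*7*2.0191 = 28.2676
  x_3 = -3.2029 - 0.02*-25.6229 = -2.6904
  y_3 = 2.0191 - 0.02*28.2676 = 1.4538
Step 4: grad_x = 2*4*-2.6904 = -21.5232, grad_y = 2*7*1.4538 = 20.3527
  x_4 = -2.6904 - 0.02*-21.5232 = -2.2599
  y_4 = 1.4538 - 0.02*20.3527 = 1.0467
f(-2.2599, 1.0467) = 4*(-2.2599)^2 + 7*1.0467^2 = 28.0985


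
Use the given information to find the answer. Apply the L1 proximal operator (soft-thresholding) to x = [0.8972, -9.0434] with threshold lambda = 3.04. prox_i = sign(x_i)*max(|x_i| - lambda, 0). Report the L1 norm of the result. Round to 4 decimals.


Soft-thresholding with lambda = 3.04:
prox(0.8972) = sign(0.8972)*max(|0.8972| - 3.04, 0) = 0.0
prox(-9.0434) = sign(-9.0434)*max(|-9.0434| - 3.04, 0) = -6.0034
prox(x) = [0.0, -6.0034]
||prox(x)||_1 = 0.0 + 6.0034 = 6.0034


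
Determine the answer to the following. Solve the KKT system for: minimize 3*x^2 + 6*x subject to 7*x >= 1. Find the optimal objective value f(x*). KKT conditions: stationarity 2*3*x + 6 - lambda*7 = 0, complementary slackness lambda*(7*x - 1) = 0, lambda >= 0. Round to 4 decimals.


Step 1: Try lambda = 0 (constraint inactive).
x_unc = -6/(2*3) = -1.0
Check: 7*-1.0 = -7.0 < 1 -- violated!
Step 2: Constraint must be active: 7*x = 1
x* = 1/7 = 0.1429 (rounded; the exact value 1/7 is used below)
lambda = (2*3*(1/7) + 6)/7 = 0.9796
Step 3: Compute optimal value.
f(x*) = 3*(1/7)^2 + 6*(1/7) = 0.9184


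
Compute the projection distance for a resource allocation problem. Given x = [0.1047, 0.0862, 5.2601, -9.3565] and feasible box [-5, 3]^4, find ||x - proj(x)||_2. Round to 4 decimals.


Project each component onto [-5, 3].
clip(0.1047) = 0.1047, clip(0.0862) = 0.0862, clip(5.2601) = 3.0, clip(-9.3565) = -5.0
Projection = [0.1047, 0.0862, 3.0, -5.0]
Squared diffs: [0.0, 0.0, 5.1081, 18.9791]
Distance = sqrt(24.0872) = 4.9079


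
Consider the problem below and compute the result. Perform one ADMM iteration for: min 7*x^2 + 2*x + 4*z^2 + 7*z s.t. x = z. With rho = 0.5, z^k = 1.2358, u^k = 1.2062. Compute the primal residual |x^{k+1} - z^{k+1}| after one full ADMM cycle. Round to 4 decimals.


ADMM iteration with rho = 0.5, z^k = 1.2358, u^k = 1.2062
Step 1: x-update.
Minimize 7*x^2 + 2*x + (0.5/2)*(x - 1.2358 + 1.2062)^2
FOC: (2*7 + 0.5)*x = -2 + 0.5*(1.2358 - 1.2062)
x^{k+1} = -0.1369
Step 2: z-update.
Minimize 4*z^2 + 7*z + (0.5/2)*(-0.1369 - z + 1.2062)^2
FOC: (2*4 + 0.5)*z = -7 + 0.5*(-0.1369 + 1.2062)
z^{k+1} = -0.7606
Step 3: u-update.
u^{k+1} = 1.2062 - 0.1369 + 0.7606 = 1.8299
Step 4: Primal residual = |-0.1369 + 0.7606| = 0.6237


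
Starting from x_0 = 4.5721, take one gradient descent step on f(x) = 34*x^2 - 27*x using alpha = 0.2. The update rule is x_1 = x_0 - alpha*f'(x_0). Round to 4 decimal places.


We compute the gradient at x_0 and apply the update.
f'(x) = 68*x - 27
f'(4.5721) = 68*4.5721 - 27 = 283.9028
x_1 = 4.5721 - 0.2*283.9028 = -52.2085


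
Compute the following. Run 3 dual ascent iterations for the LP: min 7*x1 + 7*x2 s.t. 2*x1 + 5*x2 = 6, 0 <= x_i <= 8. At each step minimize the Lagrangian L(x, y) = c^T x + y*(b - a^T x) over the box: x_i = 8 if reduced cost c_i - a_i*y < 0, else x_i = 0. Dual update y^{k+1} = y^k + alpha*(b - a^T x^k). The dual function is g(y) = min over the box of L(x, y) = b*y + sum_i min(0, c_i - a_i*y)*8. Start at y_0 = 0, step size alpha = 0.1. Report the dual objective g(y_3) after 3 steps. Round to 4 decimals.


Dual ascent for LP: min 7*x1 + 7*x2, 2*x1 + 5*x2 = 6, 0 <= x_i <= 8
Step 1: y^k = 0.0, reduced costs: (7.0, 7.0)
  x^k = (0.0, 0.0), subgradient = b - a^T x = 6.0
  y^{k+1} = 0.0 + 0.1*6.0 = 0.6
Step 2: y^k = 0.6, reduced costs: (5.8, 4.0)
  x^k = (0.0, 0.0), subgradient = b - a^T x = 6.0
  y^{k+1} = 0.6 + 0.1*6.0 = 1.2
Step 3: y^k = 1.2, reduced costs: (4.6, 1.0)
  x^k = (0.0, 0.0), subgradient = b - a^T x = 6.0
  y^{k+1} = 1.2 + 0.1*6.0 = 1.8
Dual objective at y_3 = 1.8: reduced costs (3.4, -2.0), box minimizer x = (0.0, 8.0)
g(y_3) = b*y + (c1 - a1*y)*x1 + (c2 - a2*y)*x2 = 6*1.8 + 3.4*0.0 + (-2.0)*8.0 = 10.8 + 0.0 - 16.0 = -5.2


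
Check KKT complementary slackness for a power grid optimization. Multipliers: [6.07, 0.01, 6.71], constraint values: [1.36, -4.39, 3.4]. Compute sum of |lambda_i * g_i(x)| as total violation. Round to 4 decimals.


KKT complementary slackness check:
lambda_1 * g_1 = 6.07 * 1.36 = 8.2552
lambda_2 * g_2 = 0.01 * -4.39 = -0.0439
lambda_3 * g_3 = 6.71 * 3.4 = 22.814
Total violation = 8.2552 + 0.0439 + 22.814 = 31.1131


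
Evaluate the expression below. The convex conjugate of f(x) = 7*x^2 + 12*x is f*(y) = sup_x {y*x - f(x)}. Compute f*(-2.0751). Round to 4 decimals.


f*(y) = sup_x {y*x - a*x^2 - b*x} = sup_x {(y-b)*x - a*x^2}
FOC: (y - b) - 2a*x = 0 => x* = (y - b)/(2a)
x* = (-2.0751 - 12)/(2*7) = -1.0054
f*(-2.0751) = (y-b)^2/(4a) = (-2.0751 - 12)^2/(4*7)
= 198.1084/28 = 7.0753


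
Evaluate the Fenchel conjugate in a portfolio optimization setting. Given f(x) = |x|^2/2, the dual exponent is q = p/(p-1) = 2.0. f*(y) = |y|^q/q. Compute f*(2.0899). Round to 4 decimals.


The conjugate exponent q satisfies 1/p + 1/q = 1.
p = 2, so q = 2/(2 - 1) = 2.0
|y|^q = 2.0899^2.0 = 4.3677
f*(2.0899) = 4.3677 / 2.0 = 2.1838


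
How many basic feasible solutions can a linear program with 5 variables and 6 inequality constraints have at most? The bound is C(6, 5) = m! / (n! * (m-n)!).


Each vertex corresponds to some choice of n active constraints out of m, so the number of vertices is at most C(m, n) = m! / (n!(m-n)!).
m = 6, n = 5
Numerator: 6 * 5 * 4 * 3 * 2
Denominator: 5! = 120
C(6, 5) = 6


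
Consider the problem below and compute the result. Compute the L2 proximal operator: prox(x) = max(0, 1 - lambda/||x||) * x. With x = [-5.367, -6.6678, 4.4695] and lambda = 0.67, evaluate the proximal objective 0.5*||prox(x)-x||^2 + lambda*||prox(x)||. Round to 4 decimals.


Step 1: Compute ||x||.
||x|| = 9.6561
Step 2: Compute scaling factor.
scale = max(0, 1 - 0.67/9.6561) = 0.9306
Step 3: prox(x) = [-4.9946, -6.2051, 4.1594]
||prox(x)|| = 8.9861
Step 4: Proximal objective.
0.5*||prox-x||^2 = 0.2245
lambda*||prox|| = 6.0207
Total = 6.2452


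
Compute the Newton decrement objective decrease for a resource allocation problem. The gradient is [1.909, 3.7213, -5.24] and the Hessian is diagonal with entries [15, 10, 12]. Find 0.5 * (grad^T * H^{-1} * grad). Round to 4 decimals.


Step 1: H is diagonal, so H^(-1) * g = [0.1273, 0.3721, -0.4367].
Step 2: g^T H^(-1) g = sum_i g_i^2 / H_ii
  = (1.909)^2/15 + (3.7213)^2/10 + (-5.24)^2/12
  = 0.243 + 1.3848 + 2.2881 = 3.9159
Step 3: Objective decrease = 0.5 * g^T H^(-1) g = 1.9579


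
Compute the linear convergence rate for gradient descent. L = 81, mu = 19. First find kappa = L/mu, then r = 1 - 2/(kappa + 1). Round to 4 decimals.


Step 1: Compute the condition number.
kappa = L/mu = 81/19 = 4.2632
Step 2: Compute the convergence rate.
r = 1 - 2/(kappa + 1) = 1 - 2*mu/(L + mu) = (L - mu)/(L + mu) = 62/100 = 0.62


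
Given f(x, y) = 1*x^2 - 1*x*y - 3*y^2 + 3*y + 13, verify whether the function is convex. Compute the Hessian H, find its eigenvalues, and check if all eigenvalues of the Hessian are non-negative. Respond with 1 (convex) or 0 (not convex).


The Hessian of f(x,y) = 1*x^2 - 1*x*y - 3*y^2 + 3*y + 13 is:
H = [[2, -1], [-1, -6]]
Trace = 2 - 6 = -4
Determinant = 2*-6 - (-1)^2 = -13
Discriminant = (-4)^2 - 4*-13 = 68.0
Eigenvalues: lambda_1 = -6.1231, lambda_2 = 2.1231
The function is not convex.

0


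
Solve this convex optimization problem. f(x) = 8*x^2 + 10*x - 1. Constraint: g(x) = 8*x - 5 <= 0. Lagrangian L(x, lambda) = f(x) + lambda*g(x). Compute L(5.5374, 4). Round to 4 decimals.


Step 1: Evaluate f(x).
f(5.5374) = 8*5.5374^2 + 10*5.5374 - 1 = 299.6764
Step 2: Evaluate g(x).
g(5.5374) = 8*5.5374 - 5 = 39.2992
Step 3: Compute Lagrangian.
L = 299.6764 + 4*39.2992 = 456.8732


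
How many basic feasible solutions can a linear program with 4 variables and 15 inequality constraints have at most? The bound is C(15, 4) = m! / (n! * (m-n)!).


Each vertex corresponds to some choice of n active constraints out of m, so the number of vertices is at most C(m, n) = m! / (n!(m-n)!).
m = 15, n = 4
Numerator: 15 * 14 * 13 * 12
Denominator: 4! = 24
C(15, 4) = 1365


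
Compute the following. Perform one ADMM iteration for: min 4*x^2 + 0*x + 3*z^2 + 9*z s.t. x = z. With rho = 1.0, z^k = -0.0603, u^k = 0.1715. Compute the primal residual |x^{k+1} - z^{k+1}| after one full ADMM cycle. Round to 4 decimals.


ADMM iteration with rho = 1.0, z^k = -0.0603, u^k = 0.1715
Step 1: x-update.
Minimize 4*x^2 + 0*x + (1.0/2)*(x + 0.0603 + 0.1715)^2
FOC: (2*4 + 1.0)*x = 0 + 1.0*(-0.0603 - 0.1715)
x^{k+1} = -0.0258
Step 2: z-update.
Minimize 3*z^2 + 9*z + (1.0/2)*(-0.0258 - z + 0.1715)^2
FOC: (2*3 + 1.0)*z = -9 + 1.0*(-0.0258 + 0.1715)
z^{k+1} = -1.2649
Step 3: u-update.
u^{k+1} = 0.1715 - 0.0258 + 1.2649 = 1.4106
Step 4: Primal residual = |-0.0258 + 1.2649| = 1.2391


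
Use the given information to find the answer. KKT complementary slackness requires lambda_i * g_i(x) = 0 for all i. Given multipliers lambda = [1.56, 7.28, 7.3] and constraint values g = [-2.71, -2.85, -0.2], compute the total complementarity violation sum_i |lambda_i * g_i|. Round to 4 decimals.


KKT complementary slackness check:
lambda_1 * g_1 = 1.56 * -2.71 = -4.2276
lambda_2 * g_2 = 7.28 * -2.85 = -20.748
lambda_3 * g_3 = 7.3 * -0.2 = -1.46
Total violation = 4.2276 + 20.748 + 1.46 = 26.4356


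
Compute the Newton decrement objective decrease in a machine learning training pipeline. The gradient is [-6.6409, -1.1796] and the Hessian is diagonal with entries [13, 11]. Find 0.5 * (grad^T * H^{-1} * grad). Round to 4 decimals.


Step 1: H is diagonal, so H^(-1) * g = [-0.5108, -0.1072].
Step 2: g^T H^(-1) g = sum_i g_i^2 / H_ii
  = (-6.6409)^2/13 + (-1.1796)^2/11
  = 3.3924 + 0.1265 = 3.5189
Step 3: Objective decrease = 0.5 * g^T H^(-1) g = 1.7595


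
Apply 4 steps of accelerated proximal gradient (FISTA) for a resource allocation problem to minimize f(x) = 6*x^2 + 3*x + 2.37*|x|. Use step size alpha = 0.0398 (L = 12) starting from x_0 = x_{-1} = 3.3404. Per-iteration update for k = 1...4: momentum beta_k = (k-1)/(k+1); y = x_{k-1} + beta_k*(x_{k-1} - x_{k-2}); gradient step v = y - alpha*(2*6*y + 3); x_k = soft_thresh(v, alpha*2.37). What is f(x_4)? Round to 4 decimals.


FISTA on f(x) = 6*x^2 + 3*x + 2.37*|x|
L = 12, alpha = 0.0398
Iteration 1: beta = 0.0, y = 3.3404 + 0.0*(3.3404 - 3.3404) = 3.3404
  grad(y) = 43.0848, v = y - alpha*grad = 1.6256
  prox(v) = soft_thresh(1.6256, 0.0943) = 1.5313
Iteration 2: beta = 0.3333, y = 1.5313 + 0.3333*(1.5313 - 3.3404) = 0.9283
  grad(y) = 14.1392, v = y - alpha*grad = 0.3655
  prox(v) = soft_thresh(0.3655, 0.0943) = 0.2712
Iteration 3: beta = 0.5, y = 0.2712 + 0.5*(0.2712 - 1.5313) = -0.3588
  grad(y) = -1.3062, v = y - alpha*grad = -0.3069
  prox(v) = soft_thresh(-0.3069, 0.0943) = -0.2125
Iteration 4: beta = 0.6, y = -0.2125 + 0.6*(-0.2125 - 0.2712) = -0.5028
  grad(y) = -3.0334, v = y - alpha*grad = -0.3821
  prox(v) = soft_thresh(-0.3821, 0.0943) = -0.2877
f(x_4) = 6*(-0.2877)^2 + 3*(-0.2877) + 2.37*|-0.2877| = 0.3154


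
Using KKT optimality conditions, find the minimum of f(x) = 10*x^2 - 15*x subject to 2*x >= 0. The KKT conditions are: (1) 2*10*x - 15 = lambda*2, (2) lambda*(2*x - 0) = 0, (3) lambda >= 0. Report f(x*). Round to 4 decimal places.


Step 1: Try lambda = 0 (constraint inactive).
Stationarity: 2*10*x - 15 = 0
x* = 15/(2*10) = 0.75
Check constraint: 2*0.75 = 1.5 >= 0 -- satisfied.
Step 2: Compute optimal value.
f(x*) = 10*0.75^2 - 15*0.75 = -5.625


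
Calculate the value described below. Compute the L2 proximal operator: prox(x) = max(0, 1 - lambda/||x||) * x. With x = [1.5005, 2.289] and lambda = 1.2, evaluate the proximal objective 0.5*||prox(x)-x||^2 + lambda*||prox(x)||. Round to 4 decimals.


Step 1: Compute ||x||.
||x|| = 2.737
Step 2: Compute scaling factor.
scale = max(0, 1 - 1.2/2.737) = 0.5616
Step 3: prox(x) = [0.8426, 1.2854]
||prox(x)|| = 1.537
Step 4: Proximal objective.
0.5*||prox-x||^2 = 0.72
lambda*||prox|| = 1.8444
Total = 2.5644


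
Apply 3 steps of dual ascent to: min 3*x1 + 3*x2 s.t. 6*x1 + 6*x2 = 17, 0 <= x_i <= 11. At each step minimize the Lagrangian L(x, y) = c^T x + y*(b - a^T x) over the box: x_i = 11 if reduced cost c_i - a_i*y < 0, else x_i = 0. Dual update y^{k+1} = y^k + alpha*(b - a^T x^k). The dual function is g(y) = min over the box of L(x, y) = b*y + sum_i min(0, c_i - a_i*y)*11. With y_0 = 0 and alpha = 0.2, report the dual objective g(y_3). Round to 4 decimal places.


Dual ascent for LP: min 3*x1 + 3*x2, 6*x1 + 6*x2 = 17, 0 <= x_i <= 11
Step 1: y^k = 0.0, reduced costs: (3.0, 3.0)
  x^k = (0.0, 0.0), subgradient = b - a^T x = 17.0
  y^{k+1} = 0.0 + 0.2*17.0 = 3.4
Step 2: y^k = 3.4, reduced costs: (-17.4, -17.4)
  x^k = (11.0, 11.0), subgradient = b - a^T x = -115.0
  y^{k+1} = 3.4 + 0.2*-115.0 = -19.6
Step 3: y^k = -19.6, reduced costs: (120.6, 120.6)
  x^k = (0.0, 0.0), subgradient = b - a^T x = 17.0
  y^{k+1} = -19.6 + 0.2*17.0 = -16.2
Dual objective at y_3 = -16.2: reduced costs (100.2, 100.2), box minimizer x = (0.0, 0.0)
g(y_3) = b*y + (c1 - a1*y)*x1 + (c2 - a2*y)*x2 = 17*(-16.2) + 100.2*0.0 + 100.2*0.0 = -275.4 + 0.0 + 0.0 = -275.4


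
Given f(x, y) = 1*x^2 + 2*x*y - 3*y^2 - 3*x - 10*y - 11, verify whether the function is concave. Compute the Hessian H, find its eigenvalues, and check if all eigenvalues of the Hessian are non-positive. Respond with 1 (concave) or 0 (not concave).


The Hessian of f(x,y) = 1*x^2 + 2*x*y - 3*y^2 - 3*x - 10*y - 11 is:
H = [[2, 2], [2, -6]]
Trace = 2 - 6 = -4
Determinant = 2*-6 - (2)^2 = -16
Discriminant = (-4)^2 - 4*-16 = 80.0
Eigenvalues: lambda_1 = -6.4721, lambda_2 = 2.4721
The function is not concave.

0


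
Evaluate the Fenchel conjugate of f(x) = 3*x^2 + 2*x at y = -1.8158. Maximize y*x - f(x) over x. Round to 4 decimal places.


f*(y) = sup_x {y*x - a*x^2 - b*x} = sup_x {(y-b)*x - a*x^2}
FOC: (y - b) - 2a*x = 0 => x* = (y - b)/(2a)
x* = (-1.8158 - 2)/(2*3) = -0.636
f*(-1.8158) = (y-b)^2/(4a) = (-1.8158 - 2)^2/(4*3)
= 14.5603/12 = 1.2134


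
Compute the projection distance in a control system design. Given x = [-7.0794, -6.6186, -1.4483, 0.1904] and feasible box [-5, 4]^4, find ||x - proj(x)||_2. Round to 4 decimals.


Project each component onto [-5, 4].
clip(-7.0794) = -5.0, clip(-6.6186) = -5.0, clip(-1.4483) = -1.4483, clip(0.1904) = 0.1904
Projection = [-5.0, -5.0, -1.4483, 0.1904]
Squared diffs: [4.3239, 2.6199, 0.0, 0.0]
Distance = sqrt(6.9438) = 2.6351


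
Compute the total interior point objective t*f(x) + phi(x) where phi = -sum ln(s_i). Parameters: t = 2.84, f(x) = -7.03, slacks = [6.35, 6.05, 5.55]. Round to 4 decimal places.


Step 1: Compute log-barrier.
ln values: [1.8485, 1.8001, 1.7138]
phi = -(1.8485 + 1.8001 + 1.7138) = -5.3623
Step 2: Compute augmented objective.
t*f(x) = 2.84*-7.03 = -19.9652
Total = -19.9652 - 5.3623 = -25.3275


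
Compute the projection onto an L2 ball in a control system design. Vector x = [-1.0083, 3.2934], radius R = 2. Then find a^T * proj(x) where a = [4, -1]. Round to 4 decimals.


Step 1: Compute ||x|| (intermediates to 6 decimals).
||x|| = sqrt((-1.0083)^2 + 3.2934^2) = 3.444293
Step 2: Project.
Since ||x|| > R, scale = R/||x|| = 2/3.444293 = 0.580671, proj(x) = scale * x
proj(x) = [-0.585491, 1.912382]
Step 3: Dot product.
a^T * proj(x) = 4*(-0.585491) - 1*1.912382 = -4.2543


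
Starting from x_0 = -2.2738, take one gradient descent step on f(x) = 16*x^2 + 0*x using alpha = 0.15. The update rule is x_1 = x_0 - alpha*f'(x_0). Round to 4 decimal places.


We compute the gradient at x_0 and apply the update.
f'(x) = 32*x + 0
f'(-2.2738) = 32*-2.2738 + 0 = -72.7616
x_1 = -2.2738 - 0.15*-72.7616 = 8.6404


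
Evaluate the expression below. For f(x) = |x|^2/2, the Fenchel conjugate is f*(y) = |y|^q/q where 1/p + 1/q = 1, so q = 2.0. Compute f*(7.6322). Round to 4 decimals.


The conjugate exponent q satisfies 1/p + 1/q = 1.
p = 2, so q = 2/(2 - 1) = 2.0
|y|^q = 7.6322^2.0 = 58.2505
f*(7.6322) = 58.2505 / 2.0 = 29.1252


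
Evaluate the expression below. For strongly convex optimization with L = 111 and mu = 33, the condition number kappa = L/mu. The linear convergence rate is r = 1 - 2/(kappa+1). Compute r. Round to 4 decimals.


Step 1: Compute the condition number.
kappa = L/mu = 111/33 = 3.3636
Step 2: Compute the convergence rate.
r = 1 - 2/(kappa + 1) = 1 - 2*mu/(L + mu) = (L - mu)/(L + mu) = 78/144 = 0.5417


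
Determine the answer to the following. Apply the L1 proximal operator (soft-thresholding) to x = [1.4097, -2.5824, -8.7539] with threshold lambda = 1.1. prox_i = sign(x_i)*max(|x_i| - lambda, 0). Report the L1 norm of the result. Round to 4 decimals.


Soft-thresholding with lambda = 1.1:
prox(1.4097) = sign(1.4097)*max(|1.4097| - 1.1, 0) = 0.3097
prox(-2.5824) = sign(-2.5824)*max(|-2.5824| - 1.1, 0) = -1.4824
prox(-8.7539) = sign(-8.7539)*max(|-8.7539| - 1.1, 0) = -7.6539
prox(x) = [0.3097, -1.4824, -7.6539]
||prox(x)||_1 = 0.3097 + 1.4824 + 7.6539 = 9.446


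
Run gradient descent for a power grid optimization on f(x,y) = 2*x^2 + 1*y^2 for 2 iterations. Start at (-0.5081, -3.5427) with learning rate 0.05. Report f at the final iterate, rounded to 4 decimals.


Gradient descent on f(x,y) = 2*x^2 + 1*y^2.
Starting point: (-0.5081, -3.5427), alpha = 0.05
Step 1: grad_x = 2*2*-0.5081 = -2.0324, grad_y = 2*1*-3.5427 = -7.0854
  x_1 = -0.5081 - 0.05*-2.0324 = -0.4065
  y_1 = -3.5427 - 0.05*-7.0854 = -3.1884
Step 2: grad_x = 2*2*-0.4065 = -1.6259, grad_y = 2*1*-3.1884 = -6.3769
  x_2 = -0.4065 - 0.05*-1.6259 = -0.3252
  y_2 = -3.1884 - 0.05*-6.3769 = -2.8696
f(-0.3252, -2.8696) = 2*(-0.3252)^2 + 1*(-2.8696)^2 = 8.446


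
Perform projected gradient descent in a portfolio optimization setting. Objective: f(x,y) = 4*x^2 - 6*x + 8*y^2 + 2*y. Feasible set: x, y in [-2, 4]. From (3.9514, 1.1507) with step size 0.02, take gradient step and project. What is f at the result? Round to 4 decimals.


Step 1: Compute gradient at (3.9514, 1.1507).
grad_x = 2*4*3.9514 - 6 = 25.6112
grad_y = 2*8*1.1507 + 2 = 20.4112
Step 2: Gradient step.
x_raw = 3.9514 - 0.02*25.6112 = 3.4392
y_raw = 1.1507 - 0.02*20.4112 = 0.7425
Step 3: Project onto [-2, 4].
x_proj = clip(3.4392) = 3.4392
y_proj = clip(0.7425) = 0.7425
Step 4: Evaluate f.
f(3.4392, 0.7425) = 32.5718


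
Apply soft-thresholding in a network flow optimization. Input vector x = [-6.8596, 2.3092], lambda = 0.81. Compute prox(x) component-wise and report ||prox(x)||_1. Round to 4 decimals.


Soft-thresholding with lambda = 0.81:
prox(-6.8596) = sign(-6.8596)*max(|-6.8596| - 0.81, 0) = -6.0496
prox(2.3092) = sign(2.3092)*max(|2.3092| - 0.81, 0) = 1.4992
prox(x) = [-6.0496, 1.4992]
||prox(x)||_1 = 6.0496 + 1.4992 = 7.5488


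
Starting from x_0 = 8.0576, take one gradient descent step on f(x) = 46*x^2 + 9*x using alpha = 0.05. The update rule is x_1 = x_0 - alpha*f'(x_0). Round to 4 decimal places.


We compute the gradient at x_0 and apply the update.
f'(x) = 92*x + 9
f'(8.0576) = 92*8.0576 + 9 = 750.2992
x_1 = 8.0576 - 0.05*750.2992 = -29.4574


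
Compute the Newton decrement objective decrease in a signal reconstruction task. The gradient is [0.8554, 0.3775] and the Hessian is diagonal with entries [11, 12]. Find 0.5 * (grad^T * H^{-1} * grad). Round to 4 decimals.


Step 1: H is diagonal, so H^(-1) * g = [0.0778, 0.0315].
Step 2: g^T H^(-1) g = sum_i g_i^2 / H_ii
  = (0.8554)^2/11 + (0.3775)^2/12
  = 0.0665 + 0.0119 = 0.0784
Step 3: Objective decrease = 0.5 * g^T H^(-1) g = 0.0392


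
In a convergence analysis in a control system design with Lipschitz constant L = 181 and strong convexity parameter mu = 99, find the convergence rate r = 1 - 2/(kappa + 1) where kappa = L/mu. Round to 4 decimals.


Step 1: Compute the condition number.
kappa = L/mu = 181/99 = 1.8283
Step 2: Compute the convergence rate.
r = 1 - 2/(kappa + 1) = 1 - 2*mu/(L + mu) = (L - mu)/(L + mu) = 82/280 = 0.2929


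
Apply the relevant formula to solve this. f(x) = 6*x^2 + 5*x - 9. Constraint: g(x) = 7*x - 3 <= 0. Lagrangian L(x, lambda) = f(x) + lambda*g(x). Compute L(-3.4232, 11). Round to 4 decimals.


Step 1: Evaluate f(x).
f(-3.4232) = 6*(-3.4232)^2 + 5*(-3.4232) - 9 = 44.1938
Step 2: Evaluate g(x).
g(-3.4232) = 7*-3.4232 - 3 = -26.9624
Step 3: Compute Lagrangian.
L = 44.1938 + 11*-26.9624 = -252.3926


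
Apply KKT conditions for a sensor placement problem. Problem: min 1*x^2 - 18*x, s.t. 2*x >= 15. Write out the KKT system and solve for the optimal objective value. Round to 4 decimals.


Step 1: Try lambda = 0 (constraint inactive).
Stationarity: 2*1*x - 18 = 0
x* = 18/(2*1) = 9.0
Check constraint: 2*9.0 = 18.0 >= 15 -- satisfied.
Step 2: Compute optimal value.
f(x*) = 1*9.0^2 - 18*9.0 = -81.0


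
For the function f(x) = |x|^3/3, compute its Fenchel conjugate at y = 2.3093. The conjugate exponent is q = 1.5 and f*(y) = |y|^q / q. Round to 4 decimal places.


The conjugate exponent q satisfies 1/p + 1/q = 1.
p = 3, so q = 3/(3 - 1) = 1.5
|y|^q = 2.3093^1.5 = 3.5093
f*(2.3093) = 3.5093 / 1.5 = 2.3395


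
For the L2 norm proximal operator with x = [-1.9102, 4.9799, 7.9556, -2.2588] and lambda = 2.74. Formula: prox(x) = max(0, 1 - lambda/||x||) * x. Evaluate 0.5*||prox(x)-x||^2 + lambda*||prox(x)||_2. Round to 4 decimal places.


Step 1: Compute ||x||.
||x|| = 9.8408
Step 2: Compute scaling factor.
scale = max(0, 1 - 2.74/9.8408) = 0.7216
Step 3: prox(x) = [-1.3783, 3.5933, 5.7405, -1.6299]
||prox(x)|| = 7.1008
Step 4: Proximal objective.
0.5*||prox-x||^2 = 3.7538
lambda*||prox|| = 19.4562
Total = 23.2101


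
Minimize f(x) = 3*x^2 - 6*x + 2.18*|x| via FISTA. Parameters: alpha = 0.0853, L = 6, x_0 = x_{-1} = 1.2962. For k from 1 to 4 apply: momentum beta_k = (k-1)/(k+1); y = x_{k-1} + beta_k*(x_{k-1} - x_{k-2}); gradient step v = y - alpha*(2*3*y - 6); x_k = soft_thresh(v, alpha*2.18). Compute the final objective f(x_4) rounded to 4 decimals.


FISTA on f(x) = 3*x^2 - 6*x + 2.18*|x|
L = 6, alpha = 0.0853
Iteration 1: beta = 0.0, y = 1.2962 + 0.0*(1.2962 - 1.2962) = 1.2962
  grad(y) = 1.7772, v = y - alpha*grad = 1.1446
  prox(v) = soft_thresh(1.1446, 0.186) = 0.9587
Iteration 2: beta = 0.3333, y = 0.9587 + 0.3333*(0.9587 - 1.2962) = 0.8461
  grad(y) = -0.9232, v = y - alpha*grad = 0.9249
  prox(v) = soft_thresh(0.9249, 0.186) = 0.7389
Iteration 3: beta = 0.5, y = 0.7389 + 0.5*(0.7389 - 0.9587) = 0.6291
  grad(y) = -2.2256, v = y - alpha*grad = 0.8189
  prox(v) = soft_thresh(0.8189, 0.186) = 0.633
Iteration 4: beta = 0.6, y = 0.633 + 0.6*(0.633 - 0.7389) = 0.5694
  grad(y) = -2.5838, v = y - alpha*grad = 0.7898
  prox(v) = soft_thresh(0.7898, 0.186) = 0.6038
f(x_4) = 3*0.6038^2 - 6*0.6038 + 2.18*|0.6038| = -1.2128


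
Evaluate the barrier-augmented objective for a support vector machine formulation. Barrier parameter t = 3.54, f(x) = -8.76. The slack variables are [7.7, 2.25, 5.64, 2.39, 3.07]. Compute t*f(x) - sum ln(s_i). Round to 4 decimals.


Step 1: Compute log-barrier.
ln values: [2.0412, 0.8109, 1.7299, 0.8713, 1.1217]
phi = -(2.0412 + 0.8109 + 1.7299 + 0.8713 + 1.1217) = -6.575
Step 2: Compute augmented objective.
t*f(x) = 3.54*-8.76 = -31.0104
Total = -31.0104 - 6.575 = -37.5854


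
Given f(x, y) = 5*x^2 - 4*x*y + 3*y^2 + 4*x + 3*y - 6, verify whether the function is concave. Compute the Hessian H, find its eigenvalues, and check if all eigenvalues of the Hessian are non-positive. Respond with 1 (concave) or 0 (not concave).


The Hessian of f(x,y) = 5*x^2 - 4*x*y + 3*y^2 + 4*x + 3*y - 6 is:
H = [[10, -4], [-4, 6]]
Trace = 10 + 6 = 16
Determinant = 10*6 - (-4)^2 = 44
Discriminant = (16)^2 - 4*44 = 80.0
Eigenvalues: lambda_1 = 3.5279, lambda_2 = 12.4721
The function is not concave.

0


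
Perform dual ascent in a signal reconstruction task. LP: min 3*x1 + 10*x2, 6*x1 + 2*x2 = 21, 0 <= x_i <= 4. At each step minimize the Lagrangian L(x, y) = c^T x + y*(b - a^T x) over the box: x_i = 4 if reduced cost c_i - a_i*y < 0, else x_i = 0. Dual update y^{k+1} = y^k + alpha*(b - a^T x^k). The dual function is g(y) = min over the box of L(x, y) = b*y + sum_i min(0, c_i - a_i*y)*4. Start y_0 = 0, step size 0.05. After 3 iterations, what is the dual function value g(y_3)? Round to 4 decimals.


Dual ascent for LP: min 3*x1 + 10*x2, 6*x1 + 2*x2 = 21, 0 <= x_i <= 4
Step 1: y^k = 0.0, reduced costs: (3.0, 10.0)
  x^k = (0.0, 0.0), subgradient = b - a^T x = 21.0
  y^{k+1} = 0.0 + 0.05*21.0 = 1.05
Step 2: y^k = 1.05, reduced costs: (-3.3, 7.9)
  x^k = (4.0, 0.0), subgradient = b - a^T x = -3.0
  y^{k+1} = 1.05 + 0.05*-3.0 = 0.9
Step 3: y^k = 0.9, reduced costs: (-2.4, 8.2)
  x^k = (4.0, 0.0), subgradient = b - a^T x = -3.0
  y^{k+1} = 0.9 + 0.05*-3.0 = 0.75
Dual objective at y_3 = 0.75: reduced costs (-1.5, 8.5), box minimizer x = (4.0, 0.0)
g(y_3) = b*y + (c1 - a1*y)*x1 + (c2 - a2*y)*x2 = 21*0.75 + (-1.5)*4.0 + 8.5*0.0 = 15.75 - 6.0 + 0.0 = 9.75


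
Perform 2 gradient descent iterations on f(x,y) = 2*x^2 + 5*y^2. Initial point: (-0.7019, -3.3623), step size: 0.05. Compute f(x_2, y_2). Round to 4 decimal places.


Gradient descent on f(x,y) = 2*x^2 + 5*y^2.
Starting point: (-0.7019, -3.3623), alpha = 0.05
Step 1: grad_x = 2*2*-0.7019 = -2.8076, grad_y = 2*5*-3.3623 = -33.623
  x_1 = -0.7019 - 0.05*-2.8076 = -0.5615
  y_1 = -3.3623 - 0.05*-33.623 = -1.6812
Step 2: grad_x = 2*2*-0.5615 = -2.2461, grad_y = 2*5*-1.6812 = -16.8115
  x_2 = -0.5615 - 0.05*-2.2461 = -0.4492
  y_2 = -1.6812 - 0.05*-16.8115 = -0.8406
f(-0.4492, -0.8406) = 2*(-0.4492)^2 + 5*(-0.8406)^2 = 3.9364


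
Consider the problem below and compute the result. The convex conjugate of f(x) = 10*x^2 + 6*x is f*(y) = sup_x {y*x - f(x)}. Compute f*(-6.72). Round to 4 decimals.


f*(y) = sup_x {y*x - a*x^2 - b*x} = sup_x {(y-b)*x - a*x^2}
FOC: (y - b) - 2a*x = 0 => x* = (y - b)/(2a)
x* = (-6.72 - 6)/(2*10) = -0.636
f*(-6.72) = (y-b)^2/(4a) = (-6.72 - 6)^2/(4*10)
= 161.7984/40 = 4.045


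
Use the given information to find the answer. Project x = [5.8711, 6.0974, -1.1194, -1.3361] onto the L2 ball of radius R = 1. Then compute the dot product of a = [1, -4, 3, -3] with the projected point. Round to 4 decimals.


Step 1: Compute ||x|| (intermediates to 6 decimals).
||x|| = sqrt(5.8711^2 + 6.0974^2 + (-1.1194)^2 + (-1.3361)^2) = 8.642125
Step 2: Project.
Since ||x|| > R, scale = R/||x|| = 1/8.642125 = 0.115712, proj(x) = scale * x
proj(x) = [0.679357, 0.705542, -0.129528, -0.154603]
Step 3: Dot product.
a^T * proj(x) = 1*0.679357 - 4*0.705542 + 3*(-0.129528) - 3*(-0.154603) = -2.0676
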